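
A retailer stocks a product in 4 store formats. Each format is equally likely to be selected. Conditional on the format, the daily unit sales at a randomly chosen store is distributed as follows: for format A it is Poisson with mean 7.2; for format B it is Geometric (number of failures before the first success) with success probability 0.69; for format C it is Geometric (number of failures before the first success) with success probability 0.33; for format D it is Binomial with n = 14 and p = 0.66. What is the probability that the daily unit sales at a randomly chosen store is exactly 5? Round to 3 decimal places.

Conditional on each format, P(X = 5): A: 0.120382; B: 0.00197541; C: 0.0445541; D: 0.0152228.
By total probability, P(X = 5) = 0.25·0.120382 + 0.25·0.00197541 + 0.25·0.0445541 + 0.25·0.0152228 = 0.0455335.

0.046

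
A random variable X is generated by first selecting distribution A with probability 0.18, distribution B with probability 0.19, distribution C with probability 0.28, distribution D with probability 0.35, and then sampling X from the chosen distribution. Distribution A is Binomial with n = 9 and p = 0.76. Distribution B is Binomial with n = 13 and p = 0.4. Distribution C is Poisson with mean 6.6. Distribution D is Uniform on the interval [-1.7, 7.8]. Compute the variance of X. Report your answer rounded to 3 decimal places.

8.015

Per component, A: μ=6.84, E[X²]=48.4272; B: μ=5.2, E[X²]=30.16; C: μ=6.6, E[X²]=50.16; D: μ=3.05, E[X²]=16.8233.
E[X] = 0.18·6.84 + 0.19·5.2 + 0.28·6.6 + 0.35·3.05 = 5.1347.
E[X²] = 0.18·48.4272 + 0.19·30.16 + 0.28·50.16 + 0.35·16.8233 = 34.3803.
Var(X) = E[X²] − (E[X])² = 34.3803 − 26.3651 = 8.01512.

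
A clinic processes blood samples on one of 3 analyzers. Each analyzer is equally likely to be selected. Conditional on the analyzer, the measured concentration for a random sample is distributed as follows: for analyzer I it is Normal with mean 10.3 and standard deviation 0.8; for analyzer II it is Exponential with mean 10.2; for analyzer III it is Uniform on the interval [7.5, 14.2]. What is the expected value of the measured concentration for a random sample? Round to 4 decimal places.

Component means — I: 10.3; II: 10.2; III: 10.85.
E[X] = 0.333333·10.3 + 0.333333·10.2 + 0.333333·10.85 = 10.45.

10.4500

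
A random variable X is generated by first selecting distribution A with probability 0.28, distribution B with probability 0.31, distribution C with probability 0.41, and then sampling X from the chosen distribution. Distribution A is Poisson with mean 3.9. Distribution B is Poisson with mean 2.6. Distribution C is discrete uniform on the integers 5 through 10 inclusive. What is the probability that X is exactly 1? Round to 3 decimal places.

0.082

Conditional on each component, P(X = 1): A: 0.0789435; B: 0.193111; C: 0.
By total probability, P(X = 1) = 0.28·0.0789435 + 0.31·0.193111 + 0.41·0 = 0.0819687.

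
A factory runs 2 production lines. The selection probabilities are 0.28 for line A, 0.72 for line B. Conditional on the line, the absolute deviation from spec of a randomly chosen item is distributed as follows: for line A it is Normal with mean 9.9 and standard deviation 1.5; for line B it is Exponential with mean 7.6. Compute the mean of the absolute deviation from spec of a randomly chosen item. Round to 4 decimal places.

Component means — A: 9.9; B: 7.6.
E[X] = 0.28·9.9 + 0.72·7.6 = 8.244.

8.2440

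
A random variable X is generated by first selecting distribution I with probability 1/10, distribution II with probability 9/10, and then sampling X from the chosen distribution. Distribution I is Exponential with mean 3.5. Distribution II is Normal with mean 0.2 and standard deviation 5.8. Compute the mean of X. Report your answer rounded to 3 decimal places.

0.530

Component means — I: 3.5; II: 0.2.
E[X] = 0.1·3.5 + 0.9·0.2 = 0.53.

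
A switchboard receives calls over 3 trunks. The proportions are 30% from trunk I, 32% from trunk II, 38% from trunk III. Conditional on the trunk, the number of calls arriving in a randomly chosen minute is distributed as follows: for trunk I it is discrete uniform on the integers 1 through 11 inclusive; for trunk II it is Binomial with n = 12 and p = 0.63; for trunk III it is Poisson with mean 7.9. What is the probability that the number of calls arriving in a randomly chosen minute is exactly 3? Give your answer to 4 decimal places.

0.0411

Conditional on each trunk, P(X = 3): I: 0.0909091; II: 0.00714924; III: 0.0304652.
By total probability, P(X = 3) = 0.3·0.0909091 + 0.32·0.00714924 + 0.38·0.0304652 = 0.0411372.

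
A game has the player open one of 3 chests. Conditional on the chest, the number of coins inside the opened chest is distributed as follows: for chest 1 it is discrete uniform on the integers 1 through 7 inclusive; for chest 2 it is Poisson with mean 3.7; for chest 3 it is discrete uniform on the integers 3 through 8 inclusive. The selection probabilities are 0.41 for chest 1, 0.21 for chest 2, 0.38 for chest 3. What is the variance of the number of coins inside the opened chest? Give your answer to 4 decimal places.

Per component, 1: μ=4, E[X²]=20; 2: μ=3.7, E[X²]=17.39; 3: μ=5.5, E[X²]=33.1667.
E[X] = 0.41·4 + 0.21·3.7 + 0.38·5.5 = 4.507.
E[X²] = 0.41·20 + 0.21·17.39 + 0.38·33.1667 = 24.4552.
Var(X) = E[X²] − (E[X])² = 24.4552 − 20.313 = 4.14218.

4.1422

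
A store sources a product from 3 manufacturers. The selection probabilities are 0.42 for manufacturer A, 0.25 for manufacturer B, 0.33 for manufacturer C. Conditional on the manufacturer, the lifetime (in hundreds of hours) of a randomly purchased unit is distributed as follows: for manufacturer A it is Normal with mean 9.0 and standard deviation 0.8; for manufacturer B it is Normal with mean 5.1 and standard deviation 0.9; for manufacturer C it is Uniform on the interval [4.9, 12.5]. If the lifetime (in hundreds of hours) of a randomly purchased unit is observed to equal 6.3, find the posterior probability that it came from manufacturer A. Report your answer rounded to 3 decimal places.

Likelihoods f(6.3 | ·): A: 0.0016764; B: 0.182233; C: 0.131579.
Posterior ∝ prior × likelihood. Numerator for A: 0.42·0.0016764 = 0.000704087.
Normalizing constant: 0.42·0.0016764 + 0.25·0.182233 + 0.33·0.131579 = 0.0896835.
P(A | observation) = 0.000704087 / 0.0896835 = 0.0078508.

0.008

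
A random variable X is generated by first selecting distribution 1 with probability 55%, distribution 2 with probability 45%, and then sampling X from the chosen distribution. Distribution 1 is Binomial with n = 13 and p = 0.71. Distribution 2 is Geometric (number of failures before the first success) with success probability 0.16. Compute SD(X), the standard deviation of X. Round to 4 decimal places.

4.4898

Per component, 1: μ=9.23, E[X²]=87.8696; 2: μ=5.25, E[X²]=60.375.
E[X] = 0.55·9.23 + 0.45·5.25 = 7.439.
E[X²] = 0.55·87.8696 + 0.45·60.375 = 75.497.
Var(X) = E[X²] − (E[X])² = 75.497 − 55.3387 = 20.1583.
SD(X) = √20.1583 = 4.4898.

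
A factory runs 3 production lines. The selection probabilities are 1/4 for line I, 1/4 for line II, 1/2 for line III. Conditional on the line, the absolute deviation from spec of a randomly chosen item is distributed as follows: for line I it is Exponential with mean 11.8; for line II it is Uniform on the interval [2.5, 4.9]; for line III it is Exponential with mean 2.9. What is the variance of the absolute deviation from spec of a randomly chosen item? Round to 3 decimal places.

Per component, I: μ=11.8, E[X²]=278.48; II: μ=3.7, E[X²]=14.17; III: μ=2.9, E[X²]=16.82.
E[X] = 0.25·11.8 + 0.25·3.7 + 0.5·2.9 = 5.325.
E[X²] = 0.25·278.48 + 0.25·14.17 + 0.5·16.82 = 81.5725.
Var(X) = E[X²] − (E[X])² = 81.5725 − 28.3556 = 53.2169.

53.217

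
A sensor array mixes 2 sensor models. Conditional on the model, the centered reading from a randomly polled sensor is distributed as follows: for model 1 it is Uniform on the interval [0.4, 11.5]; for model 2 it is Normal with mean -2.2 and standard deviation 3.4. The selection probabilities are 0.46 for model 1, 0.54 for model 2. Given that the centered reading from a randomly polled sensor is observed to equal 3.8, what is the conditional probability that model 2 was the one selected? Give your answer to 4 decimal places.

0.2437

Likelihoods f(3.8 | ·): 1: 0.0900901; 2: 0.0247283.
Posterior ∝ prior × likelihood. Numerator for 2: 0.54·0.0247283 = 0.0133533.
Normalizing constant: 0.46·0.0900901 + 0.54·0.0247283 = 0.0547947.
P(2 | observation) = 0.0133533 / 0.0547947 = 0.243696.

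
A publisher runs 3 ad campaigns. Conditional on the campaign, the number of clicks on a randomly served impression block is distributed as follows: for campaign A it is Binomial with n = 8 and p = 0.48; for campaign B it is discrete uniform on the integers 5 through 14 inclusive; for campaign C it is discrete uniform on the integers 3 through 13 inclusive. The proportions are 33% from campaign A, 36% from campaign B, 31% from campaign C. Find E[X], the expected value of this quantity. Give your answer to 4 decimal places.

Component means — A: 3.84; B: 9.5; C: 8.
E[X] = 0.33·3.84 + 0.36·9.5 + 0.31·8 = 7.1672.

7.1672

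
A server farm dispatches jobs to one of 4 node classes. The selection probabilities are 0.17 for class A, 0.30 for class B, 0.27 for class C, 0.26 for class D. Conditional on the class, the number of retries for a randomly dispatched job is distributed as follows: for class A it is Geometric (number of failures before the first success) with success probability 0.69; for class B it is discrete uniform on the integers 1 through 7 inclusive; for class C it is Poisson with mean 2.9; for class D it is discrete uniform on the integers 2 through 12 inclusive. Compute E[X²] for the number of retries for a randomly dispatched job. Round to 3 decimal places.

For each component E[X²] = Var + (mean)², giving A: 0.852972; B: 20; C: 11.31; D: 59.
Overall E[X²] = 0.17·0.852972 + 0.3·20 + 0.27·11.31 + 0.26·59 = 24.5387.

24.539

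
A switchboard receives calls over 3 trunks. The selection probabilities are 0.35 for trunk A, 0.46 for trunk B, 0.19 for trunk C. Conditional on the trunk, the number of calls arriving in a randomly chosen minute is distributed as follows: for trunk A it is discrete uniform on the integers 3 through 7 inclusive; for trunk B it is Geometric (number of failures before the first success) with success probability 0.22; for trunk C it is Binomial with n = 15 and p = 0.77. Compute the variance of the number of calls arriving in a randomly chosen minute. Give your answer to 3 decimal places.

17.412

Per component, A: μ=5, E[X²]=27; B: μ=3.54545, E[X²]=28.686; C: μ=11.55, E[X²]=136.059.
E[X] = 0.35·5 + 0.46·3.54545 + 0.19·11.55 = 5.57541.
E[X²] = 0.35·27 + 0.46·28.686 + 0.19·136.059 = 48.4967.
Var(X) = E[X²] − (E[X])² = 48.4967 − 31.0852 = 17.4116.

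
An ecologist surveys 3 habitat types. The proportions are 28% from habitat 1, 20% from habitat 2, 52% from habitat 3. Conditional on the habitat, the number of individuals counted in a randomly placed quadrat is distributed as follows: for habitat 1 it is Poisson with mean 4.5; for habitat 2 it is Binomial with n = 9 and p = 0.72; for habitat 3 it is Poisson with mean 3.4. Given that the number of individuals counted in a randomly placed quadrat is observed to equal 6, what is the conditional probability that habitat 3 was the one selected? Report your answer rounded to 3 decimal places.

Likelihoods P(X=6 | ·): 1: 0.12812; 2: 0.256891; 3: 0.0716044.
Posterior ∝ prior × likelihood. Numerator for 3: 0.52·0.0716044 = 0.0372343.
Normalizing constant: 0.28·0.12812 + 0.2·0.256891 + 0.52·0.0716044 = 0.124486.
P(3 | observation) = 0.0372343 / 0.124486 = 0.299104.

0.299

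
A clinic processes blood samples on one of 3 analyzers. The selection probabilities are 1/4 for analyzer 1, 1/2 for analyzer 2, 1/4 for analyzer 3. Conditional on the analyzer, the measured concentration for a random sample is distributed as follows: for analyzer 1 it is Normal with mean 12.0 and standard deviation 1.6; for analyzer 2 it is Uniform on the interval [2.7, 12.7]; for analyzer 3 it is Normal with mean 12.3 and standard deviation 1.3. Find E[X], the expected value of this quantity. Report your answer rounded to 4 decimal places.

Component means — 1: 12; 2: 7.7; 3: 12.3.
E[X] = 0.25·12 + 0.5·7.7 + 0.25·12.3 = 9.925.

9.9250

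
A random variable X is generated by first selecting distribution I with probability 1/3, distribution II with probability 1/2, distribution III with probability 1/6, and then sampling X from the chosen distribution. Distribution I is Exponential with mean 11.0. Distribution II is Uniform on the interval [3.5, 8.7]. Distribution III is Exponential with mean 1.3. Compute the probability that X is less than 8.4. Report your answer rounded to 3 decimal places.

0.816

Conditional on each component, P(X < 8.4): I: 0.534031; II: 0.942308; III: 0.998438.
By total probability, P(X < 8.4) = 0.333333·0.534031 + 0.5·0.942308 + 0.166667·0.998438 = 0.81557.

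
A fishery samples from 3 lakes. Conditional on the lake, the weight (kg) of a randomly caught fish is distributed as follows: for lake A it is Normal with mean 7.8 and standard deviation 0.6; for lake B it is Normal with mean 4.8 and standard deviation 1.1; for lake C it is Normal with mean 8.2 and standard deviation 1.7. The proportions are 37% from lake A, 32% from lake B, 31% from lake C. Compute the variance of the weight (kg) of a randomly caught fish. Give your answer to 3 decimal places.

3.647

Per component, A: μ=7.8, E[X²]=61.2; B: μ=4.8, E[X²]=24.25; C: μ=8.2, E[X²]=70.13.
E[X] = 0.37·7.8 + 0.32·4.8 + 0.31·8.2 = 6.964.
E[X²] = 0.37·61.2 + 0.32·24.25 + 0.31·70.13 = 52.1443.
Var(X) = E[X²] − (E[X])² = 52.1443 − 48.4973 = 3.647.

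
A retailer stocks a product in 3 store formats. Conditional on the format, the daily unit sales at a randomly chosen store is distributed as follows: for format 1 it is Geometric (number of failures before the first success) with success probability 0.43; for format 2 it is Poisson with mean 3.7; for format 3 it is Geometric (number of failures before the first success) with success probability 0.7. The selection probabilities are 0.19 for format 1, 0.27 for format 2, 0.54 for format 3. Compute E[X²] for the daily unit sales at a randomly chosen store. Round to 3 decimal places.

6.045

For each component E[X²] = Var + (mean)², giving 1: 4.83991; 2: 17.39; 3: 0.795918.
Overall E[X²] = 0.19·4.83991 + 0.27·17.39 + 0.54·0.795918 = 6.04468.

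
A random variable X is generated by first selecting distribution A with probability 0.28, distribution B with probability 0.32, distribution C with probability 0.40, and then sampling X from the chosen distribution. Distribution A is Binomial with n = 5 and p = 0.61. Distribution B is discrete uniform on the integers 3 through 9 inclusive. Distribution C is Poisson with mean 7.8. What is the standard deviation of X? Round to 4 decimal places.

2.9077

Per component, A: μ=3.05, E[X²]=10.492; B: μ=6, E[X²]=40; C: μ=7.8, E[X²]=68.64.
E[X] = 0.28·3.05 + 0.32·6 + 0.4·7.8 = 5.894.
E[X²] = 0.28·10.492 + 0.32·40 + 0.4·68.64 = 43.1938.
Var(X) = E[X²] − (E[X])² = 43.1938 − 34.7392 = 8.45452.
SD(X) = √8.45452 = 2.90767.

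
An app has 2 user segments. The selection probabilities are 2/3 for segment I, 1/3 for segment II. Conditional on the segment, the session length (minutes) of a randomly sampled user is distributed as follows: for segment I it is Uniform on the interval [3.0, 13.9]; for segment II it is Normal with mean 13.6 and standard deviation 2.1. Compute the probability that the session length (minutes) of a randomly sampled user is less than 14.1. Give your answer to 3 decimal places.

Conditional on each segment, P(X < 14.1): I: 1; II: 0.594096.
By total probability, P(X < 14.1) = 0.666667·1 + 0.333333·0.594096 = 0.864699.

0.865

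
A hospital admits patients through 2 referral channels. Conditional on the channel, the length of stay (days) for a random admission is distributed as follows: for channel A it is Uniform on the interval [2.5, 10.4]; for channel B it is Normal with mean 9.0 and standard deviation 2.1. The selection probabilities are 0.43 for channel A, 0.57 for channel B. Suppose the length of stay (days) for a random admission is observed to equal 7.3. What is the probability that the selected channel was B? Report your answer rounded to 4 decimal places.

Likelihoods f(7.3 | ·): A: 0.126582; B: 0.136895.
Posterior ∝ prior × likelihood. Numerator for B: 0.57·0.136895 = 0.0780302.
Normalizing constant: 0.43·0.126582 + 0.57·0.136895 = 0.132461.
P(B | observation) = 0.0780302 / 0.132461 = 0.589082.

0.5891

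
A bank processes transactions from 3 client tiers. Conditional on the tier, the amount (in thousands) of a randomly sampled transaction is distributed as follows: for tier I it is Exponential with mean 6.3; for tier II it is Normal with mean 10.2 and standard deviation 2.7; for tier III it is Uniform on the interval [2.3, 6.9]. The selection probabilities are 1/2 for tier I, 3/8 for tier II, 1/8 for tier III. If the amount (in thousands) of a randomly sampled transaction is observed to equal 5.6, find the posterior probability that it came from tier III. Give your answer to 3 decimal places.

0.373

Likelihoods f(5.6 | ·): I: 0.0652559; II: 0.0346141; III: 0.217391.
Posterior ∝ prior × likelihood. Numerator for III: 0.125·0.217391 = 0.0271739.
Normalizing constant: 0.5·0.0652559 + 0.375·0.0346141 + 0.125·0.217391 = 0.0727822.
P(III | observation) = 0.0271739 / 0.0727822 = 0.373359.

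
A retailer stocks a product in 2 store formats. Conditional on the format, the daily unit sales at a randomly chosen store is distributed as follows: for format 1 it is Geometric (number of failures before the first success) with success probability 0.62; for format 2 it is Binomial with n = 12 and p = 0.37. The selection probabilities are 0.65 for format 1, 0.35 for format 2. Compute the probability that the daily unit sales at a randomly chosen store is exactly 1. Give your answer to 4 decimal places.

0.1628

Conditional on each format, P(X = 1): 1: 0.2356; 2: 0.0275505.
By total probability, P(X = 1) = 0.65·0.2356 + 0.35·0.0275505 = 0.162783.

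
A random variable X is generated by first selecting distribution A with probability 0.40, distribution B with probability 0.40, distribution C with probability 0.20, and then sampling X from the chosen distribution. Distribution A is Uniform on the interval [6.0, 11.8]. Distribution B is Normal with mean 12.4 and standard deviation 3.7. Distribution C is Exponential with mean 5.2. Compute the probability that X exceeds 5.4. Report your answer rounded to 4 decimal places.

0.8591

Conditional on each component, P(X > 5.4): A: 1; B: 0.970747; C: 0.353999.
By total probability, P(X > 5.4) = 0.4·1 + 0.4·0.970747 + 0.2·0.353999 = 0.859099.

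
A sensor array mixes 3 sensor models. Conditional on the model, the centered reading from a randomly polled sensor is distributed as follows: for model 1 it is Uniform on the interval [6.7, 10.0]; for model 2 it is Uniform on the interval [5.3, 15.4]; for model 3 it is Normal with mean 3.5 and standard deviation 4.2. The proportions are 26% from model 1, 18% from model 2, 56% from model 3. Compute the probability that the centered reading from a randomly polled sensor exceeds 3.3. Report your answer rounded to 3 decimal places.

Conditional on each model, P(X > 3.3): 1: 1; 2: 1; 3: 0.51899.
By total probability, P(X > 3.3) = 0.26·1 + 0.18·1 + 0.56·0.51899 = 0.730634.

0.731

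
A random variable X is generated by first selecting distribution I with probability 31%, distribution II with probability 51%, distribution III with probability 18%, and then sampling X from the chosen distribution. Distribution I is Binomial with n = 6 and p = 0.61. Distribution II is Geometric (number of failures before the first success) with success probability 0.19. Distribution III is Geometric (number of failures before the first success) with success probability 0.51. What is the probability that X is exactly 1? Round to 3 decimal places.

0.134

Conditional on each component, P(X = 1): I: 0.0330221; II: 0.1539; III: 0.2499.
By total probability, P(X = 1) = 0.31·0.0330221 + 0.51·0.1539 + 0.18·0.2499 = 0.133708.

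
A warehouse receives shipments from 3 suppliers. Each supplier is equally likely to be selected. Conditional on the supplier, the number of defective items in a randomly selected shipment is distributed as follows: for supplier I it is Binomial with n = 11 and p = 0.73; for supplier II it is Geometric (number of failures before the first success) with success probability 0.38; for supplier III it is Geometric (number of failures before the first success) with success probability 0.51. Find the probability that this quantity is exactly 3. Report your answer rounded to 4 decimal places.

Conditional on each supplier, P(X = 3): I: 0.00181285; II: 0.0905646; III: 0.060001.
By total probability, P(X = 3) = 0.333333·0.00181285 + 0.333333·0.0905646 + 0.333333·0.060001 = 0.0507928.

0.0508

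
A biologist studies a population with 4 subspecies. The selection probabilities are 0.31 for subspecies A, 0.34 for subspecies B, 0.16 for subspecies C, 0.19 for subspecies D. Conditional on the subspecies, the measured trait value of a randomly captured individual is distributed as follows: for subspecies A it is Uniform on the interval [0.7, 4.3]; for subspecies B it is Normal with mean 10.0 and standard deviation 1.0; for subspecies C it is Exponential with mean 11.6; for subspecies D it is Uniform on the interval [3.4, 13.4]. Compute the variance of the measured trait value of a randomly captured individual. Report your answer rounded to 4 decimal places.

Per component, A: μ=2.5, E[X²]=7.33; B: μ=10, E[X²]=101; C: μ=11.6, E[X²]=269.12; D: μ=8.4, E[X²]=78.8933.
E[X] = 0.31·2.5 + 0.34·10 + 0.16·11.6 + 0.19·8.4 = 7.627.
E[X²] = 0.31·7.33 + 0.34·101 + 0.16·269.12 + 0.19·78.8933 = 94.6612.
Var(X) = E[X²] − (E[X])² = 94.6612 − 58.1711 = 36.4901.

36.4901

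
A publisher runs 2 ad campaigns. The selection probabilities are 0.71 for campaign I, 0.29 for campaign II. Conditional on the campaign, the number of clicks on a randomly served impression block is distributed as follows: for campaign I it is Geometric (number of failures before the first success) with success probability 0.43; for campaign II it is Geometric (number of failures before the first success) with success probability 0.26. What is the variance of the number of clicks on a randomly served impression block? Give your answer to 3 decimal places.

5.839

Per component, I: μ=1.32558, E[X²]=4.83991; II: μ=2.84615, E[X²]=19.0473.
E[X] = 0.71·1.32558 + 0.29·2.84615 = 1.76655.
E[X²] = 0.71·4.83991 + 0.29·19.0473 = 8.96007.
Var(X) = E[X²] − (E[X])² = 8.96007 − 3.12069 = 5.83938.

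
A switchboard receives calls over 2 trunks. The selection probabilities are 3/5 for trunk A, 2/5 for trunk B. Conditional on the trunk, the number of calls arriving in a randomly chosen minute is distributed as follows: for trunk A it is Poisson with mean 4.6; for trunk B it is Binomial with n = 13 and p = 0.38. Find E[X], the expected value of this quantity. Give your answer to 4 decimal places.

4.7360

Component means — A: 4.6; B: 4.94.
E[X] = 0.6·4.6 + 0.4·4.94 = 4.736.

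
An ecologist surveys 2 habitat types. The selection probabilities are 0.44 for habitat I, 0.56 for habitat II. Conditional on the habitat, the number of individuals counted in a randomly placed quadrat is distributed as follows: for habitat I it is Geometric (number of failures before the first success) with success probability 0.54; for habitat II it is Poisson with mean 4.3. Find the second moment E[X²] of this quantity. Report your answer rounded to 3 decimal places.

For each component E[X²] = Var + (mean)², giving I: 2.30316; II: 22.79.
Overall E[X²] = 0.44·2.30316 + 0.56·22.79 = 13.7758.

13.776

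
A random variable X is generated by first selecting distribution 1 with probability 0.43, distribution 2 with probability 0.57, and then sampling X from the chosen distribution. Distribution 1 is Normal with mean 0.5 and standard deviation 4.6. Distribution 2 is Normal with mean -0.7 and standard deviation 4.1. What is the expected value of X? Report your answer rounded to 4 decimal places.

Component means — 1: 0.5; 2: -0.7.
E[X] = 0.43·0.5 + 0.57·-0.7 = -0.184.

-0.1840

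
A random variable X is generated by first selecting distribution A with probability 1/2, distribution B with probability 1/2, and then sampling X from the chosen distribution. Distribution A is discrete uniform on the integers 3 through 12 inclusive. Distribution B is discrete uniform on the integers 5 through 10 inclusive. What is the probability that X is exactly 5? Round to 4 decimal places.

0.1333

Conditional on each component, P(X = 5): A: 0.1; B: 0.166667.
By total probability, P(X = 5) = 0.5·0.1 + 0.5·0.166667 = 0.133333.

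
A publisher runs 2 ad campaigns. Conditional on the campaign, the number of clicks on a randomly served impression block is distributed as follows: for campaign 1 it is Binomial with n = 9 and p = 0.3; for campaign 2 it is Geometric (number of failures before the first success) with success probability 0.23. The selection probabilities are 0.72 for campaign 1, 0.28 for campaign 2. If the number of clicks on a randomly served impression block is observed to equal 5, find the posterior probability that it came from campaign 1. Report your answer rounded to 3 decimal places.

0.752

Likelihoods P(X=5 | ·): 1: 0.0735138; 2: 0.062256.
Posterior ∝ prior × likelihood. Numerator for 1: 0.72·0.0735138 = 0.0529299.
Normalizing constant: 0.72·0.0735138 + 0.28·0.062256 = 0.0703616.
P(1 | observation) = 0.0529299 / 0.0703616 = 0.752256.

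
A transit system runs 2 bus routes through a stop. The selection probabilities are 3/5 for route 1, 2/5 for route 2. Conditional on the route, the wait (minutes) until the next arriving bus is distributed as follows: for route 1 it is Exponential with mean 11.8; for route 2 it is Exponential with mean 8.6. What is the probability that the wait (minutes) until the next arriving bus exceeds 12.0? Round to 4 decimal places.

Conditional on each route, P(X > 12.0): 1: 0.361697; 2: 0.247747.
By total probability, P(X > 12.0) = 0.6·0.361697 + 0.4·0.247747 = 0.316117.

0.3161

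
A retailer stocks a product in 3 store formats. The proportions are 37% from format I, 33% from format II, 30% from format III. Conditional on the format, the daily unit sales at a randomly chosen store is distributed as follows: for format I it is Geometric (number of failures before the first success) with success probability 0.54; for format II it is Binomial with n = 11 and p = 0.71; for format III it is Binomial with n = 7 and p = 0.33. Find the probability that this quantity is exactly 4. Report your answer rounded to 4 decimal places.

Conditional on each format, P(X = 4): I: 0.0241783; II: 0.0144655; III: 0.124838.
By total probability, P(X = 4) = 0.37·0.0241783 + 0.33·0.0144655 + 0.3·0.124838 = 0.0511711.

0.0512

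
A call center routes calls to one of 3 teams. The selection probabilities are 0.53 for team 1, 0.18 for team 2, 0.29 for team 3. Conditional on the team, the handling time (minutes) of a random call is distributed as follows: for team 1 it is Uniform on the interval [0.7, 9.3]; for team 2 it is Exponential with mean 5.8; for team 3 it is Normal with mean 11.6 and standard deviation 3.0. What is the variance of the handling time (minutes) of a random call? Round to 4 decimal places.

20.4440

Per component, 1: μ=5, E[X²]=31.1633; 2: μ=5.8, E[X²]=67.28; 3: μ=11.6, E[X²]=143.56.
E[X] = 0.53·5 + 0.18·5.8 + 0.29·11.6 = 7.058.
E[X²] = 0.53·31.1633 + 0.18·67.28 + 0.29·143.56 = 70.2594.
Var(X) = E[X²] − (E[X])² = 70.2594 − 49.8154 = 20.444.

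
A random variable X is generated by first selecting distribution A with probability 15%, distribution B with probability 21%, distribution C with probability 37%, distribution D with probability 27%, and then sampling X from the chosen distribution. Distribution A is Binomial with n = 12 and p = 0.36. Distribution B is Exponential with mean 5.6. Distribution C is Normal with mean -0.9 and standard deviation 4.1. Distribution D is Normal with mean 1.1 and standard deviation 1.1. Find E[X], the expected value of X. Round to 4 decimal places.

1.7880

Component means — A: 4.32; B: 5.6; C: -0.9; D: 1.1.
E[X] = 0.15·4.32 + 0.21·5.6 + 0.37·-0.9 + 0.27·1.1 = 1.788.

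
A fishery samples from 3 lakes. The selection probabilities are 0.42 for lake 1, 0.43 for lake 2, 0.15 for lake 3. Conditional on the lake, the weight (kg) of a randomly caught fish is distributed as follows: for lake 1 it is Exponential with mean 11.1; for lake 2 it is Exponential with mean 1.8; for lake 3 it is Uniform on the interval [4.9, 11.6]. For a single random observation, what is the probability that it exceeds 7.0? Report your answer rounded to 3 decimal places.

Conditional on each lake, P(X > 7.0): 1: 0.532256; 2: 0.0204681; 3: 0.686567.
By total probability, P(X > 7.0) = 0.42·0.532256 + 0.43·0.0204681 + 0.15·0.686567 = 0.335334.

0.335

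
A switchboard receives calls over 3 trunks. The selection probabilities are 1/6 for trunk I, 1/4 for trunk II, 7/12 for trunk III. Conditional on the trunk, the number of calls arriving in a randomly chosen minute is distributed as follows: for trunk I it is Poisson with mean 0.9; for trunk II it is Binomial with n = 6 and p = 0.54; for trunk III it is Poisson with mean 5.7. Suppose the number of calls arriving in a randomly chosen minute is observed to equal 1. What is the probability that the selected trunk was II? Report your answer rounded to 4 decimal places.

0.1879

Likelihoods P(X=1 | ·): I: 0.365913; II: 0.066732; III: 0.019072.
Posterior ∝ prior × likelihood. Numerator for II: 0.25·0.066732 = 0.016683.
Normalizing constant: 0.166667·0.365913 + 0.25·0.066732 + 0.583333·0.019072 = 0.0887938.
P(II | observation) = 0.016683 / 0.0887938 = 0.187885.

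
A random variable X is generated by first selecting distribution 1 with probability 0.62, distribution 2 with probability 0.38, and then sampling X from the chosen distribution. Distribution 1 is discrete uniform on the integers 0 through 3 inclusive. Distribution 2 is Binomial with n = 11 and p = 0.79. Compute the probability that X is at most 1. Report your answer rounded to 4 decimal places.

Conditional on each component, P(X ≤ 1): 1: 0.5; 2: 1.48451e-06.
By total probability, P(X ≤ 1) = 0.62·0.5 + 0.38·1.48451e-06 = 0.310001.

0.3100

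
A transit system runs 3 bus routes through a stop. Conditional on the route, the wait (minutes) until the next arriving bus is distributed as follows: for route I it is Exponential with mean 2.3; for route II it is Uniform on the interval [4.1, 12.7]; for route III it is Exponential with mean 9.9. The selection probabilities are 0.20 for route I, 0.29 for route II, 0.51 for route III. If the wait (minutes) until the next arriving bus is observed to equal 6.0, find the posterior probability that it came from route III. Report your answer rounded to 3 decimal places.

Likelihoods f(6.0 | ·): I: 0.0320133; II: 0.116279; III: 0.0551006.
Posterior ∝ prior × likelihood. Numerator for III: 0.51·0.0551006 = 0.0281013.
Normalizing constant: 0.2·0.0320133 + 0.29·0.116279 + 0.51·0.0551006 = 0.0682249.
P(III | observation) = 0.0281013 / 0.0682249 = 0.411892.

0.412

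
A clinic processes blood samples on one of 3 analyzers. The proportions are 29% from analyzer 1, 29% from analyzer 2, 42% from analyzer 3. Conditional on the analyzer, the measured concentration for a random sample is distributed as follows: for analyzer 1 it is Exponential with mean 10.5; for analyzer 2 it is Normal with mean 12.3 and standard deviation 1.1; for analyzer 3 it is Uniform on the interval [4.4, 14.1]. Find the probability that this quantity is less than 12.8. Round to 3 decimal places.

0.764

Conditional on each analyzer, P(X < 12.8): 1: 0.704489; 2: 0.675282; 3: 0.865979.
By total probability, P(X < 12.8) = 0.29·0.704489 + 0.29·0.675282 + 0.42·0.865979 = 0.763845.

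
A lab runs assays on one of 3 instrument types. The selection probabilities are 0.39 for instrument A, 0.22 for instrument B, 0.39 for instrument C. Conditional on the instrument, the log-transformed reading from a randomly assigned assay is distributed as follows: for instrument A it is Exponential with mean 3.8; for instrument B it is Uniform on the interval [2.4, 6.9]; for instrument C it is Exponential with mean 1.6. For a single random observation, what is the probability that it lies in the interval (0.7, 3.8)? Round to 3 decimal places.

Conditional on each instrument, P(0.7 < X < 3.8): A: 0.463881; B: 0.311111; C: 0.552634.
By total probability, P(0.7 < X < 3.8) = 0.39·0.463881 + 0.22·0.311111 + 0.39·0.552634 = 0.464885.

0.465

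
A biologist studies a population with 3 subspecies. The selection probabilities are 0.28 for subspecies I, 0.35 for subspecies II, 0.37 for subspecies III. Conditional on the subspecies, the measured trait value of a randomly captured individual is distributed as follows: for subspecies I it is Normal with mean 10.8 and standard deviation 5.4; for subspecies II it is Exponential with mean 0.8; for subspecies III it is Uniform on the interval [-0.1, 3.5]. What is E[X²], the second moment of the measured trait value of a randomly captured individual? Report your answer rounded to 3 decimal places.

42.741

For each component E[X²] = Var + (mean)², giving I: 145.8; II: 1.28; III: 3.97.
Overall E[X²] = 0.28·145.8 + 0.35·1.28 + 0.37·3.97 = 42.7409.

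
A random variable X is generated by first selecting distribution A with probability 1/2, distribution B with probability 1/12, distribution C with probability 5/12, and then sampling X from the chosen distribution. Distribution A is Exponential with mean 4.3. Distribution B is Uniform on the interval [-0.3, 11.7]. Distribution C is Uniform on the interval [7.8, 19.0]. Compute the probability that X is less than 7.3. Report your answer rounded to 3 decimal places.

Conditional on each component, P(X < 7.3): A: 0.816891; B: 0.633333; C: 0.
By total probability, P(X < 7.3) = 0.5·0.816891 + 0.0833333·0.633333 + 0.416667·0 = 0.461223.

0.461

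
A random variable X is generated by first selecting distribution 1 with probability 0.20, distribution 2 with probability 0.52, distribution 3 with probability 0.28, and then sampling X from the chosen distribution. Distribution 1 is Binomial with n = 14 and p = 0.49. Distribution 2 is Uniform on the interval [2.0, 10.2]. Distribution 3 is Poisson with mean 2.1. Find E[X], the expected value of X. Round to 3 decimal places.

5.132

Component means — 1: 6.86; 2: 6.1; 3: 2.1.
E[X] = 0.2·6.86 + 0.52·6.1 + 0.28·2.1 = 5.132.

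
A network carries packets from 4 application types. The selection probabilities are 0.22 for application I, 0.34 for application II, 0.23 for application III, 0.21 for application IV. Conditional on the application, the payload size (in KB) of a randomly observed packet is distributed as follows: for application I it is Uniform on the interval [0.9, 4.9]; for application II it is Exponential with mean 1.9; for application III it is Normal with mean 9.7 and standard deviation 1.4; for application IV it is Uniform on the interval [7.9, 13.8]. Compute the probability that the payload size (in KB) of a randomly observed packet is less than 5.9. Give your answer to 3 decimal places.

Conditional on each application, P(X < 5.9): I: 1; II: 0.955187; III: 0.00332094; IV: 0.
By total probability, P(X < 5.9) = 0.22·1 + 0.34·0.955187 + 0.23·0.00332094 + 0.21·0 = 0.545527.

0.546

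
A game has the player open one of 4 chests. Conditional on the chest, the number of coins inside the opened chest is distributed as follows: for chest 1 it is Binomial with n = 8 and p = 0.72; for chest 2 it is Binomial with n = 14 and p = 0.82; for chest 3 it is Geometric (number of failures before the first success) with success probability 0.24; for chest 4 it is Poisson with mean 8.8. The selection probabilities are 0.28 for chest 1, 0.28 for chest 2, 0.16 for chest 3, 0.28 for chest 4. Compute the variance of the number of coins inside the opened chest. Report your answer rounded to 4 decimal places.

Per component, 1: μ=5.76, E[X²]=34.7904; 2: μ=11.48, E[X²]=133.857; 3: μ=3.16667, E[X²]=23.2222; 4: μ=8.8, E[X²]=86.24.
E[X] = 0.28·5.76 + 0.28·11.48 + 0.16·3.16667 + 0.28·8.8 = 7.79787.
E[X²] = 0.28·34.7904 + 0.28·133.857 + 0.16·23.2222 + 0.28·86.24 = 75.084.
Var(X) = E[X²] − (E[X])² = 75.084 − 60.8067 = 14.2772.

14.2772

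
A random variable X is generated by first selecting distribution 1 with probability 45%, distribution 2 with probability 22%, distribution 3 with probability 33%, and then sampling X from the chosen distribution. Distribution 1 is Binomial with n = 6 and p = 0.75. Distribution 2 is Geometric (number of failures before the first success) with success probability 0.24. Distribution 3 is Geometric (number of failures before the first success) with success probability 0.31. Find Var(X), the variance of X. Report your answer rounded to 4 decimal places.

Per component, 1: μ=4.5, E[X²]=21.375; 2: μ=3.16667, E[X²]=23.2222; 3: μ=2.22581, E[X²]=12.1342.
E[X] = 0.45·4.5 + 0.22·3.16667 + 0.33·2.22581 = 3.45618.
E[X²] = 0.45·21.375 + 0.22·23.2222 + 0.33·12.1342 = 18.7319.
Var(X) = E[X²] − (E[X])² = 18.7319 − 11.9452 = 6.78674.

6.7867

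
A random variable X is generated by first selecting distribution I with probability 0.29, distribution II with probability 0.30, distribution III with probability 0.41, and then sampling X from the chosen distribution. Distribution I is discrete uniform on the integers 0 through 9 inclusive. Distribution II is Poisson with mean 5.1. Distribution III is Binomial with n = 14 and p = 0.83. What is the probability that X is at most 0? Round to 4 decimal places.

Conditional on each component, P(X ≤ 0): I: 0.1; II: 0.00609675; III: 1.68378e-11.
By total probability, P(X ≤ 0) = 0.29·0.1 + 0.3·0.00609675 + 0.41·1.68378e-11 = 0.030829.

0.0308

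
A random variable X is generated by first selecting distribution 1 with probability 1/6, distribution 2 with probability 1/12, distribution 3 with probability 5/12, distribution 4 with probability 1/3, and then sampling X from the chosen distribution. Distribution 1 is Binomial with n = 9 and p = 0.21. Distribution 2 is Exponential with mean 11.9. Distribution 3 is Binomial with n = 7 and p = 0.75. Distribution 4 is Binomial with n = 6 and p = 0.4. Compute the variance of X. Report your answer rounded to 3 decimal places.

20.437

Per component, 1: μ=1.89, E[X²]=5.0652; 2: μ=11.9, E[X²]=283.22; 3: μ=5.25, E[X²]=28.875; 4: μ=2.4, E[X²]=7.2.
E[X] = 0.166667·1.89 + 0.0833333·11.9 + 0.416667·5.25 + 0.333333·2.4 = 4.29417.
E[X²] = 0.166667·5.0652 + 0.0833333·283.22 + 0.416667·28.875 + 0.333333·7.2 = 38.8771.
Var(X) = E[X²] − (E[X])² = 38.8771 − 18.4399 = 20.4372.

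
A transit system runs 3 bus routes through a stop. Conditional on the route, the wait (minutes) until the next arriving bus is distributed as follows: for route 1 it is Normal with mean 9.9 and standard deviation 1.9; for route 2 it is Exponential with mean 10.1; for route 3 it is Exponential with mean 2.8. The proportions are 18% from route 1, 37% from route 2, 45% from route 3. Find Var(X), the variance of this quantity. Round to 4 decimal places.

Per component, 1: μ=9.9, E[X²]=101.62; 2: μ=10.1, E[X²]=204.02; 3: μ=2.8, E[X²]=15.68.
E[X] = 0.18·9.9 + 0.37·10.1 + 0.45·2.8 = 6.779.
E[X²] = 0.18·101.62 + 0.37·204.02 + 0.45·15.68 = 100.835.
Var(X) = E[X²] − (E[X])² = 100.835 − 45.9548 = 54.8802.

54.8802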